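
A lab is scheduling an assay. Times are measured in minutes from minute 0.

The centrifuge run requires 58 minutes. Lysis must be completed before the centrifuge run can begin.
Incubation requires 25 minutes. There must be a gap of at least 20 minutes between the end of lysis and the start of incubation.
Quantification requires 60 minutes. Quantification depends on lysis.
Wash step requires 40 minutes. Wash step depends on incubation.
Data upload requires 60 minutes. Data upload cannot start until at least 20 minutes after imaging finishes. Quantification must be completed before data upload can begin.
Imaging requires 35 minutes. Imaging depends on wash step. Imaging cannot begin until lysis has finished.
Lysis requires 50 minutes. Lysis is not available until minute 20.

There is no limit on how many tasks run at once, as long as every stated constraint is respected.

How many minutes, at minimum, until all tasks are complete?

Lysis waits on its own release at minute 20, so it starts at minute 20 and finishes at 20 + 50 = minute 70.
Quantification cannot begin until lysis (finishes minute 70). It runs from minute 70 to 70 + 60 = minute 130.
The centrifuge run cannot begin until lysis (finishes minute 70). It runs from minute 70 to 70 + 58 = minute 128.
Incubation cannot begin until lysis (finishes minute 70, plus 20-minute gap → minute 90). It runs from minute 90 to 90 + 25 = minute 115.
Wash step cannot begin until incubation (finishes minute 115). It runs from minute 115 to 115 + 40 = minute 155.
Imaging has to wait for wash step (finishes minute 155); lysis (finishes minute 70). The latest of these is minute 155, so imaging runs minute 155 to 155 + 35 = minute 190.
Data upload has to wait for imaging (finishes minute 190, plus 20-minute gap → minute 210); quantification (finishes minute 130). The latest of these is minute 210, so data upload runs minute 210 to 210 + 60 = minute 270.
All tasks are finished once the last one completes. Finish times: Lysis at 70, Incubation at 115, The centrifuge run at 128, Wash step at 155, Imaging at 190, Quantification at 130, Data upload at 270. The latest is minute 270.

270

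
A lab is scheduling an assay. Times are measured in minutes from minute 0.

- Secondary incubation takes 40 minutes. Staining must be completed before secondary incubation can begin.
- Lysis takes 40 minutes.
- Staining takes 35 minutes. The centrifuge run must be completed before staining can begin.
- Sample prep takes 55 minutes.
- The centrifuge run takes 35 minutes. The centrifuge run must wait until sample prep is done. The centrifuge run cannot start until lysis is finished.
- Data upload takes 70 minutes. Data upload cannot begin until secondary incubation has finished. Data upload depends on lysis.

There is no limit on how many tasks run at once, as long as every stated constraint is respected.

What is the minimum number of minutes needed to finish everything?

235

Lysis can start immediately at minute 0; it finishes at minute 40.
Nothing blocks sample prep, so it runs from minute 0 to minute 55.
For the centrifuge run: sample prep (finishes minute 55); lysis (finishes minute 40). Taking the maximum gives a start of minute 55, and it finishes at 55 + 35 = minute 90.
After the centrifuge run (finishes minute 90), staining can start at minute 90 and finishes at minute 125.
After staining (finishes minute 125), secondary incubation can start at minute 125 and finishes at minute 165.
Data upload needs all of secondary incubation (finishes minute 165); lysis (finishes minute 40). That puts its earliest start at minute 165; it finishes at 165 + 70 = minute 235.
All tasks are finished once the last one completes. Finish times: Sample prep at 55, Lysis at 40, The centrifuge run at 90, Staining at 125, Secondary incubation at 165, Data upload at 235. The latest is minute 235.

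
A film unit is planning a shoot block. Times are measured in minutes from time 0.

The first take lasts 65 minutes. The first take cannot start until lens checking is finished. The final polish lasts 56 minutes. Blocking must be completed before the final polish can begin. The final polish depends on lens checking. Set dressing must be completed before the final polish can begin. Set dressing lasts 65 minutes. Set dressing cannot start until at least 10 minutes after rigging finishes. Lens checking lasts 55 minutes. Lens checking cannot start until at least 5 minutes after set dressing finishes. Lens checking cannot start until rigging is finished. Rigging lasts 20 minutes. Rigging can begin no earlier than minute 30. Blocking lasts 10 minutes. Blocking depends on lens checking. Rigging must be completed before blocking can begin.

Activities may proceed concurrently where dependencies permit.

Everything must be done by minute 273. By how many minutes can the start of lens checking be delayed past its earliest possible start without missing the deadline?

Rigging waits on its own release at minute 30, so it starts at minute 30 and finishes at 30 + 20 = minute 50.
Set dressing waits on rigging (finishes minute 50, plus 10-minute gap → minute 60), so it starts at minute 60 and finishes at 60 + 65 = minute 125.
Lens checking cannot start until set dressing (finishes minute 125, plus 5-minute gap → minute 130); rigging (finishes minute 50). The controlling bound is minute 130, so lens checking finishes at 130 + 55 = minute 185.

Working backward from the deadline:
The final polish must finish by minute 273; it takes 56 minutes, so it must start by 273 − 56 = minute 217.
Blocking must finish before the final polish (must start by minute 217). With a 10-minute duration, blocking must start by 217 − 10 = minute 207.
The first take must finish by minute 273; it takes 65 minutes, so it must start by 273 − 65 = minute 208.
For lens checking: blocking (must start by minute 207); the final polish (must start by minute 217); the first take (must start by minute 208). The most restrictive is minute 207; with a 55-minute duration, lens checking must start by minute 152.
So lens checking can start as early as minute 130 and as late as minute 152, giving 152 − 130 = 22 minutes of slack.

22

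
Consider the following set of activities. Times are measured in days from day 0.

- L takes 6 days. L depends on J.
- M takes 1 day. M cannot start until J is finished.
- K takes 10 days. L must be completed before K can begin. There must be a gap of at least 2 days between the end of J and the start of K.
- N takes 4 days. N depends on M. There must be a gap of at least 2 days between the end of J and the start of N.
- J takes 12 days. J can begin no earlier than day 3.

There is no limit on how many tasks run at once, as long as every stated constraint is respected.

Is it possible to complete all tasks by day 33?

J waits on its own release at day 3, so it starts at day 3 and finishes at 3 + 12 = day 15.
After J (finishes day 15), M can start at day 15 and finishes at day 16.
For N: M (finishes day 16); J (finishes day 15, plus 2-day gap → day 17). Taking the maximum gives a start of day 17, and it finishes at 17 + 4 = day 21.
After J (finishes day 15), L can start at day 15 and finishes at day 21.
K cannot start until L (finishes day 21); J (finishes day 15, plus 2-day gap → day 17). The controlling bound is day 21, so K finishes at 21 + 10 = day 31.
Every task is finished by day 31, which is no later than the deadline of 33, so the schedule is feasible.

Yes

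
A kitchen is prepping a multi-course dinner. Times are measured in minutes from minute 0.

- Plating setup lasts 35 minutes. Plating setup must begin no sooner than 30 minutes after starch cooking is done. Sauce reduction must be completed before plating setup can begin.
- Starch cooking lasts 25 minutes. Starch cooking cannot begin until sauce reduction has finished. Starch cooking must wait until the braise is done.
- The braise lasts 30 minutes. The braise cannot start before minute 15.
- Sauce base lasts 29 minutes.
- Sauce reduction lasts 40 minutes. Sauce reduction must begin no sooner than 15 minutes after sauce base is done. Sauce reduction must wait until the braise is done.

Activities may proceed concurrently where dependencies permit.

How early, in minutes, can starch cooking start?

The braise waits on its own release at minute 15, so it starts at minute 15 and finishes at 15 + 30 = minute 45.
Nothing blocks sauce base, so it runs from minute 0 to minute 29.
Sauce reduction cannot start until sauce base (finishes minute 29, plus 15-minute gap → minute 44); the braise (finishes minute 45). The controlling bound is minute 45, so sauce reduction finishes at 45 + 40 = minute 85.
Starch cooking waits on sauce reduction (finishes minute 85); the braise (finishes minute 45). The latest of these is minute 85, which is the earliest starch cooking can start.

85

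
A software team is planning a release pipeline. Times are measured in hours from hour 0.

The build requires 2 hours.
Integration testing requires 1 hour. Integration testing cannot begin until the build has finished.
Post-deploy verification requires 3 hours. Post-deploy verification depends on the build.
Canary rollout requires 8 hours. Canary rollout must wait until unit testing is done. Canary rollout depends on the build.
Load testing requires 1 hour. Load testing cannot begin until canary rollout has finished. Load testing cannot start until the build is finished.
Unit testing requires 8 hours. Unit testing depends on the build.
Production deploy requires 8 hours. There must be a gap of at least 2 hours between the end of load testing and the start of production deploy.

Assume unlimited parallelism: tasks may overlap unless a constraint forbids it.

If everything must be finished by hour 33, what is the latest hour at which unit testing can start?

Nothing follows production deploy; the deadline of hour 33 is its only limit. It must start by 33 − 8 = hour 25.
Load testing must finish before production deploy (must start by hour 25, minus 2-hour gap → hour 23). With a 1-hour duration, load testing must start by 23 − 1 = hour 22.
Since load testing (must start by hour 22) depends on it, canary rollout must finish by hour 22. Backing off its 8-hour duration gives a latest start of hour 14.
Since canary rollout (must start by hour 14) depends on it, unit testing must finish by hour 14. Backing off its 8-hour duration gives a latest start of hour 6.

6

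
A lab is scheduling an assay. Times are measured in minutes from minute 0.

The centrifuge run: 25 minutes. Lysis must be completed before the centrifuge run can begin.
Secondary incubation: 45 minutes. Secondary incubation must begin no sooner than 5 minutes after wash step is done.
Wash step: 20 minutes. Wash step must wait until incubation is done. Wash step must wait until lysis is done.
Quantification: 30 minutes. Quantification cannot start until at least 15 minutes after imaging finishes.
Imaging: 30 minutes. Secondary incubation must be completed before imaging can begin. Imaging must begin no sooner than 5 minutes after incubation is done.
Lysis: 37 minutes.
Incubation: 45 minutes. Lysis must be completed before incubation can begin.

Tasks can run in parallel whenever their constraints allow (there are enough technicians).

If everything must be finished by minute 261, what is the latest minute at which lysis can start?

Quantification must finish by minute 261; it takes 30 minutes, so it must start by 261 − 30 = minute 231.
Imaging must finish before quantification (must start by minute 231, minus 15-minute gap → minute 216). With a 30-minute duration, imaging must start by 216 − 30 = minute 186.
Secondary incubation feeds into imaging (must start by minute 186); so secondary incubation must finish by minute 186 and therefore start by minute 141.
Wash step feeds into secondary incubation (must start by minute 141, minus 5-minute gap → minute 136); so wash step must finish by minute 136 and therefore start by minute 116.
For incubation: wash step (must start by minute 116); imaging (must start by minute 186, minus 5-minute gap → minute 181). The most restrictive is minute 116; with a 45-minute duration, incubation must start by minute 71.
Nothing follows the centrifuge run; the deadline of minute 261 is its only limit. It must start by 261 − 25 = minute 236.
Lysis feeds incubation (must start by minute 71); the centrifuge run (must start by minute 236); wash step (must start by minute 116). Taking the minimum, lysis must finish by minute 71 and start by 71 − 37 = minute 34.

34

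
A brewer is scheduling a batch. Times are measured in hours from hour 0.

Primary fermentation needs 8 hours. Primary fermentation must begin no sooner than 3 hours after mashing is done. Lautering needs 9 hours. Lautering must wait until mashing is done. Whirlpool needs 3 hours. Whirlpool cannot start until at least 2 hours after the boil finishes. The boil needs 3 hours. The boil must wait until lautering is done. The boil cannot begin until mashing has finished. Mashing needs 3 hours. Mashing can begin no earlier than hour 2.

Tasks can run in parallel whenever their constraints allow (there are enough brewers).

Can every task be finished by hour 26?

After its own release at hour 2, mashing can start at hour 2 and finishes at hour 5.
After mashing (finishes hour 5, plus 3-hour gap → hour 8), primary fermentation can start at hour 8 and finishes at hour 16.
After mashing (finishes hour 5), lautering can start at hour 5 and finishes at hour 14.
The boil needs all of lautering (finishes hour 14); mashing (finishes hour 5). That puts its earliest start at hour 14; it finishes at 14 + 3 = hour 17.
Whirlpool waits on the boil (finishes hour 17, plus 2-hour gap → hour 19), so it starts at hour 19 and finishes at 19 + 3 = hour 22.
Every task is finished by hour 22, which is no later than the deadline of 26, so the schedule is feasible.

Yes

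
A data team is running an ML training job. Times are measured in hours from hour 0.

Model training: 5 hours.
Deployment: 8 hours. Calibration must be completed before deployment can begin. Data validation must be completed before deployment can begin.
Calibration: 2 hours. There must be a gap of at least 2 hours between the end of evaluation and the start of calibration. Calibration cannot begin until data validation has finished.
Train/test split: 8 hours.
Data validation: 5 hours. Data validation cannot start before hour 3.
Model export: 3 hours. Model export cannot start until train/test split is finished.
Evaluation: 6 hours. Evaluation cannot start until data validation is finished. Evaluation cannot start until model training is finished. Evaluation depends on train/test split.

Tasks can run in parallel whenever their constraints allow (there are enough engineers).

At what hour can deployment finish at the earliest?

26

Model training can start immediately at hour 0; it finishes at hour 5.
Train/test split can start immediately at hour 0; it finishes at hour 8.
Data validation cannot begin until its own release at hour 3. It runs from hour 3 to 3 + 5 = hour 8.
For evaluation: data validation (finishes hour 8); model training (finishes hour 5); train/test split (finishes hour 8). Taking the maximum gives a start of hour 8, and it finishes at 8 + 6 = hour 14.
For calibration: evaluation (finishes hour 14, plus 2-hour gap → hour 16); data validation (finishes hour 8). Taking the maximum gives a start of hour 16, and it finishes at 16 + 2 = hour 18.
Deployment has to wait for calibration (finishes hour 18); data validation (finishes hour 8). The latest of these is hour 18, so deployment runs hour 18 to 18 + 8 = hour 26.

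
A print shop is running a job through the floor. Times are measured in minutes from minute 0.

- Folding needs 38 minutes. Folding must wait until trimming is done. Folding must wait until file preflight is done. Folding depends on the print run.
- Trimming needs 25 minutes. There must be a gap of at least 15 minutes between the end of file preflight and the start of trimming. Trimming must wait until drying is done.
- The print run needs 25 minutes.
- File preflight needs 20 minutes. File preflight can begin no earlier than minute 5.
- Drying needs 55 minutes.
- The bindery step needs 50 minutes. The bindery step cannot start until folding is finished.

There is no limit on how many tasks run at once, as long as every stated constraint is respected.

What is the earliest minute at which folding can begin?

80

Drying has no prerequisites, so it starts at minute 0 and finishes at minute 55.
Nothing blocks the print run, so it runs from minute 0 to minute 25.
File preflight waits on its own release at minute 5, so it starts at minute 5 and finishes at 5 + 20 = minute 25.
Trimming cannot start until file preflight (finishes minute 25, plus 15-minute gap → minute 40); drying (finishes minute 55). The controlling bound is minute 55, so trimming finishes at 55 + 25 = minute 80.
Folding waits on trimming (finishes minute 80); file preflight (finishes minute 25); the print run (finishes minute 25). The latest of these is minute 80, which is the earliest folding can start.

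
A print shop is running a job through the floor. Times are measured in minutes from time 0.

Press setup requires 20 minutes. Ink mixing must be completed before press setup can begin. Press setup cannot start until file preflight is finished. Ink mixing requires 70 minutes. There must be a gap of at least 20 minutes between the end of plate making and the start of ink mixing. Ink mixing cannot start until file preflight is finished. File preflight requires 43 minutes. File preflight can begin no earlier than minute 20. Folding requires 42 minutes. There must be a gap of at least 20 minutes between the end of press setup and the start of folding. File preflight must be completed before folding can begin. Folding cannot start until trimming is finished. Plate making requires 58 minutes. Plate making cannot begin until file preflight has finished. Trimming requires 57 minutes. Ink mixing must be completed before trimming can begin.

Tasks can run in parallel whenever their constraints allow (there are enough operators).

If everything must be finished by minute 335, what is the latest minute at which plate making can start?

88

Folding must finish by minute 335; it takes 42 minutes, so it must start by 335 − 42 = minute 293.
Press setup has to be done before folding (must start by minute 293, minus 20-minute gap → minute 273). That means finishing by minute 273, i.e. starting by 273 − 20 = minute 253.
Trimming feeds into folding (must start by minute 293); so trimming must finish by minute 293 and therefore start by minute 236.
Ink mixing feeds press setup (must start by minute 253); trimming (must start by minute 236). Taking the minimum, ink mixing must finish by minute 236 and start by 236 − 70 = minute 166.
Plate making has to be done before ink mixing (must start by minute 166, minus 20-minute gap → minute 146). That means finishing by minute 146, i.e. starting by 146 − 58 = minute 88.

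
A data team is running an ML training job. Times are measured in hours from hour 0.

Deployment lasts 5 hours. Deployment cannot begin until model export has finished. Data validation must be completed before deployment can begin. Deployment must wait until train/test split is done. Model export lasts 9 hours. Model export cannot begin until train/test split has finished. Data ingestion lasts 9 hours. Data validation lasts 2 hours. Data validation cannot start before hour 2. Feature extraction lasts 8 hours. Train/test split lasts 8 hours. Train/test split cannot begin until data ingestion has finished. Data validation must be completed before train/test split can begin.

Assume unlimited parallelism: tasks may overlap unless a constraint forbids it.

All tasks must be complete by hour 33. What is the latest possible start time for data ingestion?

2

Nothing follows deployment; the deadline of hour 33 is its only limit. It must start by 33 − 5 = hour 28.
Model export must finish before deployment (must start by hour 28). With a 9-hour duration, model export must start by 28 − 9 = hour 19.
Train/test split has several dependents: model export (must start by hour 19); deployment (must start by hour 28). The earliest of those limits is hour 19, so train/test split must start by 19 − 8 = hour 11.
Data ingestion has to be done before train/test split (must start by hour 11). That means finishing by hour 11, i.e. starting by 11 − 9 = hour 2.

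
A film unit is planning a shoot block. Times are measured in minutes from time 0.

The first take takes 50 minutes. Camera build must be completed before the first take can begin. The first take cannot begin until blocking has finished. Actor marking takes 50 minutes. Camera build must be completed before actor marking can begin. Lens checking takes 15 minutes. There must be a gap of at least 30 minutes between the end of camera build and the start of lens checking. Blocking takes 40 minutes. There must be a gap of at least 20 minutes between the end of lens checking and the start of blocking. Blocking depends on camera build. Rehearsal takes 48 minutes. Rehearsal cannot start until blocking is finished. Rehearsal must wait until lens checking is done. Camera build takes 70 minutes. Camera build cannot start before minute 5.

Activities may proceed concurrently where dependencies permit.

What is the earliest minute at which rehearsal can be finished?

Camera build cannot begin until its own release at minute 5. It runs from minute 5 to 5 + 70 = minute 75.
Lens checking waits on camera build (finishes minute 75, plus 30-minute gap → minute 105), so it starts at minute 105 and finishes at 105 + 15 = minute 120.
Blocking needs all of lens checking (finishes minute 120, plus 20-minute gap → minute 140); camera build (finishes minute 75). That puts its earliest start at minute 140; it finishes at 140 + 40 = minute 180.
For rehearsal: blocking (finishes minute 180); lens checking (finishes minute 120). Taking the maximum gives a start of minute 180, and it finishes at 180 + 48 = minute 228.

228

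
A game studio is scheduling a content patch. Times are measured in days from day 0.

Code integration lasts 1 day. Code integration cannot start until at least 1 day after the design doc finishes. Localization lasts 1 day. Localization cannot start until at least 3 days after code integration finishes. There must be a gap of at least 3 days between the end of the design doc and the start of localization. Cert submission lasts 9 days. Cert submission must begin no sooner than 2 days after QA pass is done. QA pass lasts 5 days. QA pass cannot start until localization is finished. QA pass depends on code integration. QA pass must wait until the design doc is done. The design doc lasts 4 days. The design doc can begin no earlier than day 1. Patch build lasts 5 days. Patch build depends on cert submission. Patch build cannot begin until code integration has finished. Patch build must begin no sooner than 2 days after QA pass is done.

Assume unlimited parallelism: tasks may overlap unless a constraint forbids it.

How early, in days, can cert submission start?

The design doc waits on its own release at day 1, so it starts at day 1 and finishes at 1 + 4 = day 5.
Code integration waits on the design doc (finishes day 5, plus 1-day gap → day 6), so it starts at day 6 and finishes at 6 + 1 = day 7.
Localization needs all of code integration (finishes day 7, plus 3-day gap → day 10); the design doc (finishes day 5, plus 3-day gap → day 8). That puts its earliest start at day 10; it finishes at 10 + 1 = day 11.
QA pass needs all of localization (finishes day 11); code integration (finishes day 7); the design doc (finishes day 5). That puts its earliest start at day 11; it finishes at 11 + 5 = day 16.
Cert submission waits on QA pass (finishes day 16, plus 2-day gap → day 18), so the earliest it can start is day 18.

18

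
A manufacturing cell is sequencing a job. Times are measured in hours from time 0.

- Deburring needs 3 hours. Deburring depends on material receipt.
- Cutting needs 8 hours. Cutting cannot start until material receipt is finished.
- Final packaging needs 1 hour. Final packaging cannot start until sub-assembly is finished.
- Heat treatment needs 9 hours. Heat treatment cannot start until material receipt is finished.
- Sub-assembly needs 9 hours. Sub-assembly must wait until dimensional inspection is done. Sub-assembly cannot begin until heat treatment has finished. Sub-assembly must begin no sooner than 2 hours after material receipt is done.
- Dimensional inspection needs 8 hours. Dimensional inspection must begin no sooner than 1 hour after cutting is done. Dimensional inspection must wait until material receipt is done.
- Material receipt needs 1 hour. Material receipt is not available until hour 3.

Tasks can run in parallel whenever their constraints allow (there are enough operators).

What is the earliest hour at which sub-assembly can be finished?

30

Material receipt cannot begin until its own release at hour 3. It runs from hour 3 to 3 + 1 = hour 4.
Heat treatment cannot begin until material receipt (finishes hour 4). It runs from hour 4 to 4 + 9 = hour 13.
After material receipt (finishes hour 4), cutting can start at hour 4 and finishes at hour 12.
For dimensional inspection: cutting (finishes hour 12, plus 1-hour gap → hour 13); material receipt (finishes hour 4). Taking the maximum gives a start of hour 13, and it finishes at 13 + 8 = hour 21.
Sub-assembly has to wait for dimensional inspection (finishes hour 21); heat treatment (finishes hour 13); material receipt (finishes hour 4, plus 2-hour gap → hour 6). The latest of these is hour 21, so sub-assembly runs hour 21 to 21 + 9 = hour 30.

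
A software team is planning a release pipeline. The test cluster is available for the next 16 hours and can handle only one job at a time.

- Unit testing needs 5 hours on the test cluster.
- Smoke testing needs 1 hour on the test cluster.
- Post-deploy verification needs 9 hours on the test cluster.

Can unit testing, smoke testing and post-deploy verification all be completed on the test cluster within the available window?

Yes

Running back to back, the jobs need 5 + 1 + 9 = 15 hours on the test cluster.
Since 15 ≤ 16, they fit within the window.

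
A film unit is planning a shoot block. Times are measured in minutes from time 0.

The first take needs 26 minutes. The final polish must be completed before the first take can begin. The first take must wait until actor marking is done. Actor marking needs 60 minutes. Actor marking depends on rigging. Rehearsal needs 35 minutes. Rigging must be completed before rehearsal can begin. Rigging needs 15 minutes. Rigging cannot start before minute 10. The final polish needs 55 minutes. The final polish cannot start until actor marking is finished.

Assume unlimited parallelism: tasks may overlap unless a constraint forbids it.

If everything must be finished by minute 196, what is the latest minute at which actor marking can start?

55

The first take has no dependents, so it just needs to finish by minute 196. Starting by 196 − 26 = minute 170 achieves that.
The final polish feeds into the first take (must start by minute 170); so the final polish must finish by minute 170 and therefore start by minute 115.
Actor marking must finish in time for the final polish (must start by minute 115); the first take (must start by minute 170). The tightest is minute 115, so actor marking must start by 115 − 60 = minute 55.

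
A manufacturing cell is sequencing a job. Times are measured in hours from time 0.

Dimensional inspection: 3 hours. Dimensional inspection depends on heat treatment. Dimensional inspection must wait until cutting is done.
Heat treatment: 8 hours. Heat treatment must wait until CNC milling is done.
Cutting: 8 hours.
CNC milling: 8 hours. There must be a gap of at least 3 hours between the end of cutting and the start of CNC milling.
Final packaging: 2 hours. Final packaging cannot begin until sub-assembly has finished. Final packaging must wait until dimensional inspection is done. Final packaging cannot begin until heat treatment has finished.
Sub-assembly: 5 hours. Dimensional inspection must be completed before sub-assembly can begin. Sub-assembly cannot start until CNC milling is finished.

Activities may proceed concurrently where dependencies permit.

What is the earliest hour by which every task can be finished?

37

Cutting has no prerequisites, so it starts at hour 0 and finishes at hour 8.
CNC milling cannot begin until cutting (finishes hour 8, plus 3-hour gap → hour 11). It runs from hour 11 to 11 + 8 = hour 19.
Heat treatment waits on CNC milling (finishes hour 19), so it starts at hour 19 and finishes at 19 + 8 = hour 27.
Dimensional inspection needs all of heat treatment (finishes hour 27); cutting (finishes hour 8). That puts its earliest start at hour 27; it finishes at 27 + 3 = hour 30.
Sub-assembly needs all of dimensional inspection (finishes hour 30); CNC milling (finishes hour 19). That puts its earliest start at hour 30; it finishes at 30 + 5 = hour 35.
Final packaging has to wait for sub-assembly (finishes hour 35); dimensional inspection (finishes hour 30); heat treatment (finishes hour 27). The latest of these is hour 35, so final packaging runs hour 35 to 35 + 2 = hour 37.
All tasks are finished once the last one completes. Finish times: Cutting at 8, CNC milling at 19, Heat treatment at 27, Dimensional inspection at 30, Sub-assembly at 35, Final packaging at 37. The latest is hour 37.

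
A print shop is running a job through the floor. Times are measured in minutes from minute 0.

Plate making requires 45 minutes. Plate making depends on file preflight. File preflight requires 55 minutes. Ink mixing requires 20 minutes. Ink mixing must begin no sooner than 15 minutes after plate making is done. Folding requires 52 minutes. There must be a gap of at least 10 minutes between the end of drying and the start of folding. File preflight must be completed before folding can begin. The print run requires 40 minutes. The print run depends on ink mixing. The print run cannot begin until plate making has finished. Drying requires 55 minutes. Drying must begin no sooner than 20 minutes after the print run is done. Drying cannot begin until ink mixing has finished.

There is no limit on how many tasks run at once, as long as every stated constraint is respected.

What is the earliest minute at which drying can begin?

195

Nothing blocks file preflight, so it runs from minute 0 to minute 55.
Plate making cannot begin until file preflight (finishes minute 55). It runs from minute 55 to 55 + 45 = minute 100.
Ink mixing cannot begin until plate making (finishes minute 100, plus 15-minute gap → minute 115). It runs from minute 115 to 115 + 20 = minute 135.
For the print run: ink mixing (finishes minute 135); plate making (finishes minute 100). Taking the maximum gives a start of minute 135, and it finishes at 135 + 40 = minute 175.
Drying waits on the print run (finishes minute 175, plus 20-minute gap → minute 195); ink mixing (finishes minute 135). The latest of these is minute 195, which is the earliest drying can start.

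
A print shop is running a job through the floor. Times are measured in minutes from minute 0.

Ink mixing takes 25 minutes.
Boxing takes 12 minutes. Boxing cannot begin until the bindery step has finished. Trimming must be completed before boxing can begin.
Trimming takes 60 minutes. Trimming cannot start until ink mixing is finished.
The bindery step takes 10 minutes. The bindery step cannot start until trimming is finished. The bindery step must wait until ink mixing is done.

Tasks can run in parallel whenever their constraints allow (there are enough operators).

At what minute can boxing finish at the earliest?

107

Nothing blocks ink mixing, so it runs from minute 0 to minute 25.
After ink mixing (finishes minute 25), trimming can start at minute 25 and finishes at minute 85.
The bindery step has to wait for trimming (finishes minute 85); ink mixing (finishes minute 25). The latest of these is minute 85, so the bindery step runs minute 85 to 85 + 10 = minute 95.
Boxing has to wait for the bindery step (finishes minute 95); trimming (finishes minute 85). The latest of these is minute 95, so boxing runs minute 95 to 95 + 12 = minute 107.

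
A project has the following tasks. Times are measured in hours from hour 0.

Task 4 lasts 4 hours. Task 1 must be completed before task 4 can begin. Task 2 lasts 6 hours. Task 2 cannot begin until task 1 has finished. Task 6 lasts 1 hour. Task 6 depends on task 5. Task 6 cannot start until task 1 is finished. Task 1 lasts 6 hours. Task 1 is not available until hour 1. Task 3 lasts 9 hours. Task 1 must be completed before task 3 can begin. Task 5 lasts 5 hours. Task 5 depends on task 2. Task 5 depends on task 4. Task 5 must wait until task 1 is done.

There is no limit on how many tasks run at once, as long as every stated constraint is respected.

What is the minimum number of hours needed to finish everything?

Task 1 waits on its own release at hour 1, so it starts at hour 1 and finishes at 1 + 6 = hour 7.
Task 4 cannot begin until task 1 (finishes hour 7). It runs from hour 7 to 7 + 4 = hour 11.
Task 3 waits on task 1 (finishes hour 7), so it starts at hour 7 and finishes at 7 + 9 = hour 16.
Task 2 waits on task 1 (finishes hour 7), so it starts at hour 7 and finishes at 7 + 6 = hour 13.
Task 5 has to wait for task 2 (finishes hour 13); task 4 (finishes hour 11); task 1 (finishes hour 7). The latest of these is hour 13, so task 5 runs hour 13 to 13 + 5 = hour 18.
For task 6: task 5 (finishes hour 18); task 1 (finishes hour 7). Taking the maximum gives a start of hour 18, and it finishes at 18 + 1 = hour 19.
All tasks are finished once the last one completes. Finish times: Task 1 at 7, Task 2 at 13, Task 3 at 16, Task 4 at 11, Task 5 at 18, Task 6 at 19. The latest is hour 19.

19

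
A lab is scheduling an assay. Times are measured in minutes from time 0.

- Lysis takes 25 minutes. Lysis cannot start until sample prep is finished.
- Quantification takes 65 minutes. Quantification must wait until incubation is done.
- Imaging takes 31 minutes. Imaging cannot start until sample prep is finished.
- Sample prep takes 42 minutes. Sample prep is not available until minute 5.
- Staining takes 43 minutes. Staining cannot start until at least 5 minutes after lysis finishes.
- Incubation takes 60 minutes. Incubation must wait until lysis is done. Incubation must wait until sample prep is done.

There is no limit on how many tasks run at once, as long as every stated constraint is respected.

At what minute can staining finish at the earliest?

Sample prep cannot begin until its own release at minute 5. It runs from minute 5 to 5 + 42 = minute 47.
After sample prep (finishes minute 47), lysis can start at minute 47 and finishes at minute 72.
Staining waits on lysis (finishes minute 72, plus 5-minute gap → minute 77), so it starts at minute 77 and finishes at 77 + 43 = minute 120.

120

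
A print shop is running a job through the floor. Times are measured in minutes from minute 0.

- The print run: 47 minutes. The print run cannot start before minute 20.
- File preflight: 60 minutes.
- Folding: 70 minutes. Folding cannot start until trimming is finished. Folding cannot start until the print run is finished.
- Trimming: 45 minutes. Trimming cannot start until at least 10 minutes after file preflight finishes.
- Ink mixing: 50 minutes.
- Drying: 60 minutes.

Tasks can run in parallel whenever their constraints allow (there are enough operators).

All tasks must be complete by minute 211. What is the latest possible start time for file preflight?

26

To finish by minute 211, folding (duration 70) must start no later than minute 141.
Since folding (must start by minute 141) depends on it, trimming must finish by minute 141. Backing off its 45-minute duration gives a latest start of minute 96.
File preflight must finish before trimming (must start by minute 96, minus 10-minute gap → minute 86). With a 60-minute duration, file preflight must start by 86 − 60 = minute 26.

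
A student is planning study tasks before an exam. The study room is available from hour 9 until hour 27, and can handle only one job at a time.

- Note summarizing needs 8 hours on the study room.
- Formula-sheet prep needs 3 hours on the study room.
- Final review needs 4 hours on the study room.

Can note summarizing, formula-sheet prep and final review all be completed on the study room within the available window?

Yes

The study room window is 27 − 9 = 18 hours.
Running back to back, the jobs need 8 + 3 + 4 = 15 hours on the study room.
Since 15 ≤ 18, they fit within the window.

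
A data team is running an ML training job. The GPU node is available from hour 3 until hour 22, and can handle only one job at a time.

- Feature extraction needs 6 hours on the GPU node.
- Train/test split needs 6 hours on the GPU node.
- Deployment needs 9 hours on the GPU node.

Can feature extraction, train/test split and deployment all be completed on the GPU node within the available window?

No

The GPU node window is 22 − 3 = 19 hours.
Running back to back, the jobs need 6 + 6 + 9 = 21 hours on the GPU node.
Since 21 > 19, they cannot all fit.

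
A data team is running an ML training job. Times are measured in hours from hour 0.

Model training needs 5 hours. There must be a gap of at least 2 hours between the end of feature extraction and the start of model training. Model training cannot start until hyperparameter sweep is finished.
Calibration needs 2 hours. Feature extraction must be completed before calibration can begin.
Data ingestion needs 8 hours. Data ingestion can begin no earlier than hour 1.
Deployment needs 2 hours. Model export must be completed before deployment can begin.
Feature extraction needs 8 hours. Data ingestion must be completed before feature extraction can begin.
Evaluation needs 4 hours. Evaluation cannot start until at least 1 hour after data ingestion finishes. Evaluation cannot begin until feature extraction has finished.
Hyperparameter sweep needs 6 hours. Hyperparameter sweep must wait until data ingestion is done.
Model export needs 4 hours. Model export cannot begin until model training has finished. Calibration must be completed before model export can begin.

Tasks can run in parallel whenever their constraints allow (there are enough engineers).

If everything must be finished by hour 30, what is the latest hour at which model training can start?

19

Deployment must finish by hour 30; it takes 2 hours, so it must start by 30 − 2 = hour 28.
Model export has to be done before deployment (must start by hour 28). That means finishing by hour 28, i.e. starting by 28 − 4 = hour 24.
Model training has to be done before model export (must start by hour 24). That means finishing by hour 24, i.e. starting by 24 − 5 = hour 19.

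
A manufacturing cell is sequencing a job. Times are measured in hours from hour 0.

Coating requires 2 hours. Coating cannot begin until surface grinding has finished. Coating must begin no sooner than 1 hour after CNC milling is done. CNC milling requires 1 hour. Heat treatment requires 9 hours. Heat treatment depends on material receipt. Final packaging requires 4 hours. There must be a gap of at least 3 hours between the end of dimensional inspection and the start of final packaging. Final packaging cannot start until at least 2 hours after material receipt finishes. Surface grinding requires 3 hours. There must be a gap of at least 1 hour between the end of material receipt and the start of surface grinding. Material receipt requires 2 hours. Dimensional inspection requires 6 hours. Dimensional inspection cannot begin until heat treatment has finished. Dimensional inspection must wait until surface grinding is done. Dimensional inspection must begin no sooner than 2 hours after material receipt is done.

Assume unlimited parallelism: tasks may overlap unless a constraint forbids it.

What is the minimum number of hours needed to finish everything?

24

CNC milling can start immediately at hour 0; it finishes at hour 1.
Material receipt can start immediately at hour 0; it finishes at hour 2.
Surface grinding waits on material receipt (finishes hour 2, plus 1-hour gap → hour 3), so it starts at hour 3 and finishes at 3 + 3 = hour 6.
For coating: surface grinding (finishes hour 6); CNC milling (finishes hour 1, plus 1-hour gap → hour 2). Taking the maximum gives a start of hour 6, and it finishes at 6 + 2 = hour 8.
Heat treatment waits on material receipt (finishes hour 2), so it starts at hour 2 and finishes at 2 + 9 = hour 11.
Dimensional inspection needs all of heat treatment (finishes hour 11); surface grinding (finishes hour 6); material receipt (finishes hour 2, plus 2-hour gap → hour 4). That puts its earliest start at hour 11; it finishes at 11 + 6 = hour 17.
For final packaging: dimensional inspection (finishes hour 17, plus 3-hour gap → hour 20); material receipt (finishes hour 2, plus 2-hour gap → hour 4). Taking the maximum gives a start of hour 20, and it finishes at 20 + 4 = hour 24.
All tasks are finished once the last one completes. Finish times: Material receipt at 2, CNC milling at 1, Heat treatment at 11, Surface grinding at 6, Dimensional inspection at 17, Coating at 8, Final packaging at 24. The latest is hour 24.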